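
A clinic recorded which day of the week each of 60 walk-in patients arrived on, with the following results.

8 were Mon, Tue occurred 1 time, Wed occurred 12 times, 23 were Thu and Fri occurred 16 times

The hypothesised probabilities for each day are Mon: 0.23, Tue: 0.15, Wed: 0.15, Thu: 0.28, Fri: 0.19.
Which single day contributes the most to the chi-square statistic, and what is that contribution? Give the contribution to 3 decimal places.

Expected counts E_i = n·p_i: 60×0.23 = 13.8, 60×0.15 = 9, 60×0.15 = 9, 60×0.28 = 16.8, 60×0.19 = 11.4.
χ² = (8−13.8)²/13.8 + (1−9)²/9 + (12−9)²/9 + (23−16.8)²/16.8 + (16−11.4)²/11.4
   = 2.4377 + 7.1111 + 1.0000 + 2.2881 + 1.8561
The largest term is for Tue: 7.111.

Tue, 7.111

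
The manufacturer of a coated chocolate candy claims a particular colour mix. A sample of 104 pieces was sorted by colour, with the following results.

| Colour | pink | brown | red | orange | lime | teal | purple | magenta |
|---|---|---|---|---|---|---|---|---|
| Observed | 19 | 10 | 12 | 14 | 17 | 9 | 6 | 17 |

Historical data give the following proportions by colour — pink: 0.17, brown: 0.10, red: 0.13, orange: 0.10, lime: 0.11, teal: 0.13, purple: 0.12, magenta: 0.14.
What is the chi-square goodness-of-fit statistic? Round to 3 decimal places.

9.518

Expected counts E_i = n·p_i: 104×0.17 = 17.68, 104×0.10 = 10.4, 104×0.13 = 13.52, 104×0.10 = 10.4, 104×0.11 = 11.44, 104×0.13 = 13.52, 104×0.12 = 12.48, 104×0.14 = 14.56.
pink: (19 − 17.68)²/17.68 = 1.7424/17.68 = 0.0986
brown: (10 − 10.4)²/10.4 = 0.16/10.4 = 0.0154
red: (12 − 13.52)²/13.52 = 2.3104/13.52 = 0.1709
orange: (14 − 10.4)²/10.4 = 12.96/10.4 = 1.2462
lime: (17 − 11.44)²/11.44 = 30.9136/11.44 = 2.7022
teal: (9 − 13.52)²/13.52 = 20.4304/13.52 = 1.5111
purple: (6 − 12.48)²/12.48 = 41.9904/12.48 = 3.3646
magenta: (17 − 14.56)²/14.56 = 5.9536/14.56 = 0.4089
Sum = 9.518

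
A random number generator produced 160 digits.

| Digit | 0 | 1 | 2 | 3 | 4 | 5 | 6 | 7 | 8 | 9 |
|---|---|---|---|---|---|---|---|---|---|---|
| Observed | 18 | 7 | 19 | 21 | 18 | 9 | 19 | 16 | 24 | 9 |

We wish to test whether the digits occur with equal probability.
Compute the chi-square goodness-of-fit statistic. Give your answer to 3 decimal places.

18.375

Under H₀ each category has probability 1/10, so each expected count is 160/10 = 16.
cat         O        E   (O−E)²/E
0          18       16     0.2500
1           7       16     5.0625
2          19       16     0.5625
3          21       16     1.5625
4          18       16     0.2500
5           9       16     3.0625
6          19       16     0.5625
7          16       16     0.0000
8          24       16     4.0000
9           9       16     3.0625
Sum = 18.375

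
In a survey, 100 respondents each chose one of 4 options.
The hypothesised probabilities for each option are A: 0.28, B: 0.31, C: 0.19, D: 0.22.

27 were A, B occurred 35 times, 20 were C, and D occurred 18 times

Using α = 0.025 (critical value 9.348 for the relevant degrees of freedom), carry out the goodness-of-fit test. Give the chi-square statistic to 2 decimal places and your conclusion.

1.33; do not reject

Expected counts E_i = n·p_i: 100×0.28 = 28, 100×0.31 = 31, 100×0.19 = 19, 100×0.22 = 22.
cat         O        E   (O−E)²/E
A          27       28      0.036
B          35       31      0.516
C          20       19      0.053
D          18       22      0.727
Sum = 1.33
df = 3. Since 1.33 < 9.348, we do not reject H₀.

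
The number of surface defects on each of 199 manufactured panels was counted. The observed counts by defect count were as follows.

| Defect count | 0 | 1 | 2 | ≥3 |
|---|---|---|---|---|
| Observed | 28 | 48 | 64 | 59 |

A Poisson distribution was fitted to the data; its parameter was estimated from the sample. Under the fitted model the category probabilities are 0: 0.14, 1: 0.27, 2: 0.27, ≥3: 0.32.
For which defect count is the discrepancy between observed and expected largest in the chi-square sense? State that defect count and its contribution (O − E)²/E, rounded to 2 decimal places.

2, 1.96

Expected counts E_i = n·p_i: 199×0.14 = 27.86, 199×0.27 = 53.73, 199×0.27 = 53.73, 199×0.32 = 63.68.
0: (28 − 27.86)²/27.86 = 0.0196/27.86 = 0.001
1: (48 − 53.73)²/53.73 = 32.8329/53.73 = 0.611
2: (64 − 53.73)²/53.73 = 105.4729/53.73 = 1.963
≥3: (59 − 63.68)²/63.68 = 21.9024/63.68 = 0.344
The largest term is for 2: 1.96.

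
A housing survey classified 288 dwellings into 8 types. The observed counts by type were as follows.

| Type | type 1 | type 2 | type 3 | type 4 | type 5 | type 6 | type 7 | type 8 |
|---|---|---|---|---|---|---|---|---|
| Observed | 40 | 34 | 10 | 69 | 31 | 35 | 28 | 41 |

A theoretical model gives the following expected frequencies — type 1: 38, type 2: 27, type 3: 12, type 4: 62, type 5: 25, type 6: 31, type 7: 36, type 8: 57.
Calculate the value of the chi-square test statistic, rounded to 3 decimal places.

cat         O        E   (O−E)²/E
type 1     40       38     0.1053
type 2     34       27     1.8148
type 3     10       12     0.3333
type 4     69       62     0.7903
type 5     31       25     1.4400
type 6     35       31     0.5161
type 7     28       36     1.7778
type 8     41       57     4.4912
Sum = 11.269

11.269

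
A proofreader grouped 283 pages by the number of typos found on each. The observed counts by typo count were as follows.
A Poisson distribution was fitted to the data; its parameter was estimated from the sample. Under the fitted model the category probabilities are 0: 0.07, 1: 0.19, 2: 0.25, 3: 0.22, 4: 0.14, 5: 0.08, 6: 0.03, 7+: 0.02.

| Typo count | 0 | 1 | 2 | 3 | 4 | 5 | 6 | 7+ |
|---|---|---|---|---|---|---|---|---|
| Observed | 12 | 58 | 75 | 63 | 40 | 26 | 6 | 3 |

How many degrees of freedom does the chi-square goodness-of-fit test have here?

6

There are k = 8 categories and 1 parameter estimated from the data, so df = 8 − 1 − 1 = 6.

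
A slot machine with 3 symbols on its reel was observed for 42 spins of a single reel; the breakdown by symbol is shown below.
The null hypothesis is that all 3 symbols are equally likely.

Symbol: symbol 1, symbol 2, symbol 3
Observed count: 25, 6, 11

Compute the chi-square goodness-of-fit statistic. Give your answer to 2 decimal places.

13.86

Under H₀ each category has probability 1/3, so each expected count is 42/3 = 14.
cat           O        E   (O−E)²/E
symbol 1     25       14      8.643
symbol 2      6       14      4.571
symbol 3     11       14      0.643
Sum = 13.86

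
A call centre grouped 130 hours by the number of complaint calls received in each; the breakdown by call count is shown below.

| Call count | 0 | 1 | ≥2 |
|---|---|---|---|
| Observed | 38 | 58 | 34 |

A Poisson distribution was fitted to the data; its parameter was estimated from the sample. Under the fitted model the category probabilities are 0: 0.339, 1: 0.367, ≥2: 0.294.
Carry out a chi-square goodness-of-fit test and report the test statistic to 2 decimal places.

3.52

Expected counts E_i = n·p_i: 130×0.339 = 44.07, 130×0.367 = 47.71, 130×0.294 = 38.22.
0: (38 − 44.07)²/44.07 = 36.8449/44.07 = 0.836
1: (58 − 47.71)²/47.71 = 105.8841/47.71 = 2.219
≥2: (34 − 38.22)²/38.22 = 17.8084/38.22 = 0.466
Sum = 3.52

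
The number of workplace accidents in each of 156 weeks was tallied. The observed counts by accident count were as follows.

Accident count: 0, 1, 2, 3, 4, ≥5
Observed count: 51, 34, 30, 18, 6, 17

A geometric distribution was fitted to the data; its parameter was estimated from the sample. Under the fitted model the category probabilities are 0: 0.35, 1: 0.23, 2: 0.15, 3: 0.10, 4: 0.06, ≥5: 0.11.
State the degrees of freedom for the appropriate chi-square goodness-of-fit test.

There are k = 6 categories and 1 parameter estimated from the data, so df = 6 − 1 − 1 = 4.

4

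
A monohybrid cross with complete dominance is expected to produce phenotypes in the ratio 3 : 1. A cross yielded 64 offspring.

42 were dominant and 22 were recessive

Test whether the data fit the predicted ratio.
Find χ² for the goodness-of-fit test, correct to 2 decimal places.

3.00

Ratio total = 4. Expected counts: 64×3/4 = 48, 64×1/4 = 16.
cat            O        E   (O−E)²/E
dominant      42       48      0.750
recessive     22       16      2.250
Sum = 3.00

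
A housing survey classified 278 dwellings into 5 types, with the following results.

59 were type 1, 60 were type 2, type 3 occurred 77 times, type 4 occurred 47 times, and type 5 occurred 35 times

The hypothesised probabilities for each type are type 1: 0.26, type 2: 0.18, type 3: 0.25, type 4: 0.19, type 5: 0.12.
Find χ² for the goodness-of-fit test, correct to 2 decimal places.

Expected counts E_i = n·p_i: 278×0.26 = 72.28, 278×0.18 = 50.04, 278×0.25 = 69.5, 278×0.19 = 52.82, 278×0.12 = 33.36.
type 1: (59 − 72.28)²/72.28 = 176.3584/72.28 = 2.440
type 2: (60 − 50.04)²/50.04 = 99.2016/50.04 = 1.982
type 3: (77 − 69.5)²/69.5 = 56.25/69.5 = 0.809
type 4: (47 − 52.82)²/52.82 = 33.8724/52.82 = 0.641
type 5: (35 − 33.36)²/33.36 = 2.6896/33.36 = 0.081
Sum = 5.95

5.95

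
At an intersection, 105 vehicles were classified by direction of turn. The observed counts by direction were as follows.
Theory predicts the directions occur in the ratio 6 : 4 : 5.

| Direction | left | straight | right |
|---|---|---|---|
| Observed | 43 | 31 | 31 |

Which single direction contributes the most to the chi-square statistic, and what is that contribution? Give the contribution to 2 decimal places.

right, 0.46

Ratio total = 15. Expected counts: 105×6/15 = 42, 105×4/15 = 28, 105×5/15 = 35.
χ² = (43−42)²/42 + (31−28)²/28 + (31−35)²/35
   = 0.024 + 0.321 + 0.457
The largest term is for right: 0.46.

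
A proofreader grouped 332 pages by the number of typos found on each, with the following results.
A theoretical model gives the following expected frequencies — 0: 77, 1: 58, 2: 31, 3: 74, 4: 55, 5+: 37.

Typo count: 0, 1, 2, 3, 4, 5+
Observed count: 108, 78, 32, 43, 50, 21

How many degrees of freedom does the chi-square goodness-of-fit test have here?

5

There are k = 6 categories and no parameters were estimated from the data, so df = 6 − 1 = 5.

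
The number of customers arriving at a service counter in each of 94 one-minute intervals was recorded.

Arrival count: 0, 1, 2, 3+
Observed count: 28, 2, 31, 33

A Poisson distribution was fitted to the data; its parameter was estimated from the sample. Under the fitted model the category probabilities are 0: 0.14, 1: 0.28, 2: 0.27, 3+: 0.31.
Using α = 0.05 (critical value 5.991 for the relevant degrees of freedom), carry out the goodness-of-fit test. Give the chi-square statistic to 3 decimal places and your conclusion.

Expected counts E_i = n·p_i: 94×0.14 = 13.16, 94×0.28 = 26.32, 94×0.27 = 25.38, 94×0.31 = 29.14.
cat         O        E   (O−E)²/E
0          28    13.16    16.7345
1           2    26.32    22.4720
2          31    25.38     1.2445
3+         33    29.14     0.5113
Sum = 40.962
df = 2. Since 40.962 > 5.991, we reject H₀.

40.962; reject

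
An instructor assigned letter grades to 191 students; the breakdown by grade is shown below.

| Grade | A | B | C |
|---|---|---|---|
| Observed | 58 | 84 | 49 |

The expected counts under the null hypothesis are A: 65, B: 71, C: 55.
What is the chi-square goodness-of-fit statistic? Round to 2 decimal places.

3.79

cat         O        E   (O−E)²/E
A          58       65      0.754
B          84       71      2.380
C          49       55      0.655
Sum = 3.79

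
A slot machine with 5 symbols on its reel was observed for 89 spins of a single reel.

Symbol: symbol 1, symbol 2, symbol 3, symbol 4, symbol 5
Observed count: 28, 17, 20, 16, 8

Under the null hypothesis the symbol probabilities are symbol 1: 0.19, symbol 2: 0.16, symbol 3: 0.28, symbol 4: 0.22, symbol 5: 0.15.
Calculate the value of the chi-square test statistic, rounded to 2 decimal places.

Expected counts E_i = n·p_i: 89×0.19 = 16.91, 89×0.16 = 14.24, 89×0.28 = 24.92, 89×0.22 = 19.58, 89×0.15 = 13.35.
symbol 1: (28 − 16.91)²/16.91 = 122.9881/16.91 = 7.273
symbol 2: (17 − 14.24)²/14.24 = 7.6176/14.24 = 0.535
symbol 3: (20 − 24.92)²/24.92 = 24.2064/24.92 = 0.971
symbol 4: (16 − 19.58)²/19.58 = 12.8164/19.58 = 0.655
symbol 5: (8 − 13.35)²/13.35 = 28.6225/13.35 = 2.144
Sum = 11.58

11.58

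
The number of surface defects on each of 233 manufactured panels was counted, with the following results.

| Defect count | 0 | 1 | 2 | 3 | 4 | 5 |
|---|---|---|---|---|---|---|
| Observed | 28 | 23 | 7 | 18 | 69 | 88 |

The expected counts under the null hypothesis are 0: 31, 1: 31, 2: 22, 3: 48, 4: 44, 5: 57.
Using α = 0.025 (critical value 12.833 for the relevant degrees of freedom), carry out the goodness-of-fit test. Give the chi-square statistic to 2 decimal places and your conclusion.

62.40; reject

0: (28 − 31)²/31 = 9/31 = 0.290
1: (23 − 31)²/31 = 64/31 = 2.065
2: (7 − 22)²/22 = 225/22 = 10.227
3: (18 − 48)²/48 = 900/48 = 18.750
4: (69 − 44)²/44 = 625/44 = 14.205
5: (88 − 57)²/57 = 961/57 = 16.860
Sum = 62.40
df = 5. Since 62.40 > 12.833, we reject H₀.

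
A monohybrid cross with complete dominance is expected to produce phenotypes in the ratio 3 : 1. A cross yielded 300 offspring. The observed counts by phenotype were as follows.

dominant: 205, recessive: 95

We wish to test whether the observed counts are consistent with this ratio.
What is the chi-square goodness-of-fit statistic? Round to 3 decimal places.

Ratio total = 4. Expected counts: 300×3/4 = 225, 300×1/4 = 75.
cat            O        E   (O−E)²/E
dominant     205      225     1.7778
recessive     95       75     5.3333
Sum = 7.111

7.111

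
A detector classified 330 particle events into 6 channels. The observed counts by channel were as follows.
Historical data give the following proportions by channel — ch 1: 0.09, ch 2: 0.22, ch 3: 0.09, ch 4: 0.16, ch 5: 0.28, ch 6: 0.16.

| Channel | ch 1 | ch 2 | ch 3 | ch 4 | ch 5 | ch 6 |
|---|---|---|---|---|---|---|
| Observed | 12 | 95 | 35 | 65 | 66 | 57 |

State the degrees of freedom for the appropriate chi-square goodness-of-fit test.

5

There are k = 6 categories and no parameters were estimated from the data, so df = 6 − 1 = 5.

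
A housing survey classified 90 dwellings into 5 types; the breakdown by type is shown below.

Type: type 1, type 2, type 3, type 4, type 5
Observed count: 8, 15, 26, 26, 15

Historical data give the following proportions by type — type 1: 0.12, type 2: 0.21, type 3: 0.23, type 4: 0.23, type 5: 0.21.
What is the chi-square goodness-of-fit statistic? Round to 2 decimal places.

Expected counts E_i = n·p_i: 90×0.12 = 10.8, 90×0.21 = 18.9, 90×0.23 = 20.7, 90×0.23 = 20.7, 90×0.21 = 18.9.
type 1: (8 − 10.8)²/10.8 = 7.84/10.8 = 0.726
type 2: (15 − 18.9)²/18.9 = 15.21/18.9 = 0.805
type 3: (26 − 20.7)²/20.7 = 28.09/20.7 = 1.357
type 4: (26 − 20.7)²/20.7 = 28.09/20.7 = 1.357
type 5: (15 − 18.9)²/18.9 = 15.21/18.9 = 0.805
Sum = 5.05

5.05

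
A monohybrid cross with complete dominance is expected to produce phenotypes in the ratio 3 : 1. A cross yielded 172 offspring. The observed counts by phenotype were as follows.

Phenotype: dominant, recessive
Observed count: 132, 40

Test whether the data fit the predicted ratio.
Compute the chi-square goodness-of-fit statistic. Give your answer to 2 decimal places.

Ratio total = 4. Expected counts: 172×3/4 = 129, 172×1/4 = 43.
dominant: (132 − 129)²/129 = 9/129 = 0.070
recessive: (40 − 43)²/43 = 9/43 = 0.209
Sum = 0.28

0.28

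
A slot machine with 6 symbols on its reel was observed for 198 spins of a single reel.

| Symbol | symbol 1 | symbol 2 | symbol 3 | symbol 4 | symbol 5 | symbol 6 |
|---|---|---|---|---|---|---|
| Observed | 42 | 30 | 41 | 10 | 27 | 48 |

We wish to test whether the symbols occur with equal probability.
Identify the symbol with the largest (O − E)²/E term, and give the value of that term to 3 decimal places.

symbol 4, 16.030

Expected count for each of the 6 categories: 198/6 = 33.
symbol 1: (42 − 33)²/33 = 81/33 = 2.4545
symbol 2: (30 − 33)²/33 = 9/33 = 0.2727
symbol 3: (41 − 33)²/33 = 64/33 = 1.9394
symbol 4: (10 − 33)²/33 = 529/33 = 16.0303
symbol 5: (27 − 33)²/33 = 36/33 = 1.0909
symbol 6: (48 − 33)²/33 = 225/33 = 6.8182
The largest term is for symbol 4: 16.030.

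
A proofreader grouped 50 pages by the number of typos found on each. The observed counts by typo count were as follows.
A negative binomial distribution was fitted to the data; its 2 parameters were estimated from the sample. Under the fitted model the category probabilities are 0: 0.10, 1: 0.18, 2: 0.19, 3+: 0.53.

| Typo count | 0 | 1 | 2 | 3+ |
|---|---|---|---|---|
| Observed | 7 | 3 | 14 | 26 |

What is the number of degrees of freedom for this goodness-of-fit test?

1

There are k = 4 categories and 2 parameters estimated from the data, so df = 4 − 1 − 2 = 1.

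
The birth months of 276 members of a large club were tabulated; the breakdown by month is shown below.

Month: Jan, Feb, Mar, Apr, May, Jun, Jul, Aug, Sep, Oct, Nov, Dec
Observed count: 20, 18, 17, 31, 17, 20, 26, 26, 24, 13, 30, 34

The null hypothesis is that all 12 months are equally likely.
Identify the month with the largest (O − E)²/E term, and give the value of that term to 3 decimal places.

Expected count for each of the 12 categories: 276/12 = 23.
χ² = (20−23)²/23 + (18−23)²/23 + (17−23)²/23 + (31−23)²/23 + (17−23)²/23 + (20−23)²/23 + (26−23)²/23 + (26−23)²/23 + (24−23)²/23 + (13−23)²/23 + (30−23)²/23 + (34−23)²/23
   = 0.3913 + 1.0870 + 1.5652 + 2.7826 + 1.5652 + 0.3913 + 0.3913 + 0.3913 + 0.0435 + 4.3478 + 2.1304 + 5.2609
The largest term is for Dec: 5.261.

Dec, 5.261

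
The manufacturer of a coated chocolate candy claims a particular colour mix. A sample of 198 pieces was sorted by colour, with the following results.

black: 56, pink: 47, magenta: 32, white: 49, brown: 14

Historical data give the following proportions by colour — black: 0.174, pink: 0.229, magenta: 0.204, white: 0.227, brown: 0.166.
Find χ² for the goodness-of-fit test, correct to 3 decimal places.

26.478

Expected counts E_i = n·p_i: 198×0.174 = 34.452, 198×0.229 = 45.342, 198×0.204 = 40.392, 198×0.227 = 44.946, 198×0.166 = 32.868.
black: (56 − 34.452)²/34.452 = 464.316304/34.452 = 13.4772
pink: (47 − 45.342)²/45.342 = 2.748964/45.342 = 0.0606
magenta: (32 − 40.392)²/40.392 = 70.425664/40.392 = 1.7436
white: (49 − 44.946)²/44.946 = 16.434916/44.946 = 0.3657
brown: (14 − 32.868)²/32.868 = 356.001424/32.868 = 10.8312
Sum = 26.478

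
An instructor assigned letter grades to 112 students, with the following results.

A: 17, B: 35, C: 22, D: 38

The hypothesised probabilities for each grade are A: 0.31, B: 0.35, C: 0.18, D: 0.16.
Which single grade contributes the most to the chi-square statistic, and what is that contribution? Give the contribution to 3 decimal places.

Expected counts E_i = n·p_i: 112×0.31 = 34.72, 112×0.35 = 39.2, 112×0.18 = 20.16, 112×0.16 = 17.92.
χ² = (17−34.72)²/34.72 + (35−39.2)²/39.2 + (22−20.16)²/20.16 + (38−17.92)²/17.92
   = 9.0437 + 0.4500 + 0.1679 + 22.5004
The largest term is for D: 22.500.

D, 22.500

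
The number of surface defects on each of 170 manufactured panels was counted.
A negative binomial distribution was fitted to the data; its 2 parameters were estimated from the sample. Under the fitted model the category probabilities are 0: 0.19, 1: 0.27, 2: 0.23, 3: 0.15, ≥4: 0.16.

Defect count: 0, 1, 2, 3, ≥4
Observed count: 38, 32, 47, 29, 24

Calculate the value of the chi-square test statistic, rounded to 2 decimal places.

7.67

Expected counts E_i = n·p_i: 170×0.19 = 32.3, 170×0.27 = 45.9, 170×0.23 = 39.1, 170×0.15 = 25.5, 170×0.16 = 27.2.
cat         O        E   (O−E)²/E
0          38     32.3      1.006
1          32     45.9      4.209
2          47     39.1      1.596
3          29     25.5      0.480
≥4         24     27.2      0.376
Sum = 7.67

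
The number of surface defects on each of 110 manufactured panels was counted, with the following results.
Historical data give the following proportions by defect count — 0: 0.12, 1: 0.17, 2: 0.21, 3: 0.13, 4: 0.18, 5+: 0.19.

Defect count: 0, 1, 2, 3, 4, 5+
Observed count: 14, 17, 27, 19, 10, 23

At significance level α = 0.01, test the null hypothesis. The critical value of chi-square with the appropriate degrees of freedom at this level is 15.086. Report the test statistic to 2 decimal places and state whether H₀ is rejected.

7.47; do not reject

Expected counts E_i = n·p_i: 110×0.12 = 13.2, 110×0.17 = 18.7, 110×0.21 = 23.1, 110×0.13 = 14.3, 110×0.18 = 19.8, 110×0.19 = 20.9.
cat         O        E   (O−E)²/E
0          14     13.2      0.048
1          17     18.7      0.155
2          27     23.1      0.658
3          19     14.3      1.545
4          10     19.8      4.851
5+         23     20.9      0.211
Sum = 7.47
df = 5. Since 7.47 < 15.086, we do not reject H₀.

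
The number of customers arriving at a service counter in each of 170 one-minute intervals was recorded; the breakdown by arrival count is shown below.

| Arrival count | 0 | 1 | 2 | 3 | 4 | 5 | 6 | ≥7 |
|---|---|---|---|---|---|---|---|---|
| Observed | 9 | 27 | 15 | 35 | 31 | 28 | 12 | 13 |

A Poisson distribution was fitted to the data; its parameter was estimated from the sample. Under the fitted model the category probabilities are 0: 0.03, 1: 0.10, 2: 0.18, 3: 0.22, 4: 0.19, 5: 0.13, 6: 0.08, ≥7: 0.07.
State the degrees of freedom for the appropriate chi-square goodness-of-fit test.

There are k = 8 categories and 1 parameter estimated from the data, so df = 8 − 1 − 1 = 6.

6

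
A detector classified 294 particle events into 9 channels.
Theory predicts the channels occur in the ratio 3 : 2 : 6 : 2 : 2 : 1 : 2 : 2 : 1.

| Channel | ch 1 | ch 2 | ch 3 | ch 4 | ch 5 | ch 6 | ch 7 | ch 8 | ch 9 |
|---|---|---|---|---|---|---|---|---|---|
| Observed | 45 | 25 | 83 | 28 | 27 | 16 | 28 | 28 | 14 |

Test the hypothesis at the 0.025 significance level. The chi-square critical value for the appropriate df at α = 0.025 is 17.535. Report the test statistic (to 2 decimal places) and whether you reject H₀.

0.87; do not reject

Ratio total = 21. Expected counts: 294×3/21 = 42, 294×2/21 = 28, 294×6/21 = 84, 294×2/21 = 28, 294×2/21 = 28, 294×1/21 = 14, 294×2/21 = 28, 294×2/21 = 28, 294×1/21 = 14.
cat         O        E   (O−E)²/E
ch 1       45       42      0.214
ch 2       25       28      0.321
ch 3       83       84      0.012
ch 4       28       28      0.000
ch 5       27       28      0.036
ch 6       16       14      0.286
ch 7       28       28      0.000
ch 8       28       28      0.000
ch 9       14       14      0.000
Sum = 0.87
df = 8. Since 0.87 < 17.535, we do not reject H₀.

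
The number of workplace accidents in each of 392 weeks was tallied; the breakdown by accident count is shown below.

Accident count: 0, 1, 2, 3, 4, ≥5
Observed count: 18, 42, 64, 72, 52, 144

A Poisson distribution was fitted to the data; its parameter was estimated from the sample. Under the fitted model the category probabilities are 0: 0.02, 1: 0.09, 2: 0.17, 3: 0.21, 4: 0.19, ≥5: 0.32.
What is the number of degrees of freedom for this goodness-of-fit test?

4

There are k = 6 categories and 1 parameter estimated from the data, so df = 6 − 1 − 1 = 4.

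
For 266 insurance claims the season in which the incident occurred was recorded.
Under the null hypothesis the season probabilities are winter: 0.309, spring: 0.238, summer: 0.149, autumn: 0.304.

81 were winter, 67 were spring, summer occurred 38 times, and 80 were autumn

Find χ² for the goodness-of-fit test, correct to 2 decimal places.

0.31

Expected counts E_i = n·p_i: 266×0.309 = 82.194, 266×0.238 = 63.308, 266×0.149 = 39.634, 266×0.304 = 80.864.
winter: (81 − 82.194)²/82.194 = 1.425636/82.194 = 0.017
spring: (67 − 63.308)²/63.308 = 13.630864/63.308 = 0.215
summer: (38 − 39.634)²/39.634 = 2.669956/39.634 = 0.067
autumn: (80 − 80.864)²/80.864 = 0.746496/80.864 = 0.009
Sum = 0.31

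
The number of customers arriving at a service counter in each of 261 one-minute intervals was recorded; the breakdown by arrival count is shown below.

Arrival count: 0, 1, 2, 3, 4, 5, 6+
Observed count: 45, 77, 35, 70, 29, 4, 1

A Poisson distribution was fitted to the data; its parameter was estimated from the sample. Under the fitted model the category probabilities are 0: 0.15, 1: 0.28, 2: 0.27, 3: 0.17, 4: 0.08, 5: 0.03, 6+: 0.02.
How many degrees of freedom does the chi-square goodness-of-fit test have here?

5

There are k = 7 categories and 1 parameter estimated from the data, so df = 7 − 1 − 1 = 5.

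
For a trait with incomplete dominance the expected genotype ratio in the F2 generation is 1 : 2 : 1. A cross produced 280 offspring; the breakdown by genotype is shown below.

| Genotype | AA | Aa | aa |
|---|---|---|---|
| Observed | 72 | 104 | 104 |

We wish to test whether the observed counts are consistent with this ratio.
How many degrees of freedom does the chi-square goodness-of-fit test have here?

There are k = 3 categories and no parameters were estimated from the data, so df = 3 − 1 = 2.

2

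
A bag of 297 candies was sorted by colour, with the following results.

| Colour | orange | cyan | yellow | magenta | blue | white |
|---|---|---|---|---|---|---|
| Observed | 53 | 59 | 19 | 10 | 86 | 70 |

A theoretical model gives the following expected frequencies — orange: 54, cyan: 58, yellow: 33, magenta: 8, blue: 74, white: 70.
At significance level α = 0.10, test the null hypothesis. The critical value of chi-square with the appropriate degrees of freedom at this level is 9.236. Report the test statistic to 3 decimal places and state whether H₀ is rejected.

8.421; do not reject

orange: (53 − 54)²/54 = 1/54 = 0.0185
cyan: (59 − 58)²/58 = 1/58 = 0.0172
yellow: (19 − 33)²/33 = 196/33 = 5.9394
magenta: (10 − 8)²/8 = 4/8 = 0.5000
blue: (86 − 74)²/74 = 144/74 = 1.9459
white: (70 − 70)²/70 = 0/70 = 0.0000
Sum = 8.421
df = 5. Since 8.421 < 9.236, we do not reject H₀.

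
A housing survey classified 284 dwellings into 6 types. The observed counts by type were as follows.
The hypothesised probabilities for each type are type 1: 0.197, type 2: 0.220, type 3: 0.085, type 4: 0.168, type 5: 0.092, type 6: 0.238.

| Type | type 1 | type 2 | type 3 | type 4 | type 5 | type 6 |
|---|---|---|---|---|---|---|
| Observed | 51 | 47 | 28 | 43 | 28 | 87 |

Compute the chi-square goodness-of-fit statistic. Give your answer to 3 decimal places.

11.062

Expected counts E_i = n·p_i: 284×0.197 = 55.948, 284×0.220 = 62.48, 284×0.085 = 24.14, 284×0.168 = 47.712, 284×0.092 = 26.128, 284×0.238 = 67.592.
type 1: (51 − 55.948)²/55.948 = 24.482704/55.948 = 0.4376
type 2: (47 − 62.48)²/62.48 = 239.6304/62.48 = 3.8353
type 3: (28 − 24.14)²/24.14 = 14.8996/24.14 = 0.6172
type 4: (43 − 47.712)²/47.712 = 22.202944/47.712 = 0.4654
type 5: (28 − 26.128)²/26.128 = 3.504384/26.128 = 0.1341
type 6: (87 − 67.592)²/67.592 = 376.670464/67.592 = 5.5727
Sum = 11.062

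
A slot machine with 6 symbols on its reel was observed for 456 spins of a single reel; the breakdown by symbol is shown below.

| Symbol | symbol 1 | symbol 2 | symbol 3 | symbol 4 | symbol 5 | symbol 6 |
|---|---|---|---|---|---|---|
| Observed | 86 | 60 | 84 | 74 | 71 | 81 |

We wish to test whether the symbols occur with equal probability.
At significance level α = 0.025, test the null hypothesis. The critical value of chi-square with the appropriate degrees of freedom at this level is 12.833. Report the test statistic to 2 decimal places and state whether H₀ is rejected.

Expected count for each of the 6 categories: 456/6 = 76.
symbol 1: (86 − 76)²/76 = 100/76 = 1.316
symbol 2: (60 − 76)²/76 = 256/76 = 3.368
symbol 3: (84 − 76)²/76 = 64/76 = 0.842
symbol 4: (74 − 76)²/76 = 4/76 = 0.053
symbol 5: (71 − 76)²/76 = 25/76 = 0.329
symbol 6: (81 − 76)²/76 = 25/76 = 0.329
Sum = 6.24
df = 5. Since 6.24 < 12.833, we do not reject H₀.

6.24; do not reject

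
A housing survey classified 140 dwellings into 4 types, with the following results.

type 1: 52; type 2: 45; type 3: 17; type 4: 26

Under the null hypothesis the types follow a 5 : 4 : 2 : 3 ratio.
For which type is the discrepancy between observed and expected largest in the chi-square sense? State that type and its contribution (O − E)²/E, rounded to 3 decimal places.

type 2, 0.625

Ratio total = 14. Expected counts: 140×5/14 = 50, 140×4/14 = 40, 140×2/14 = 20, 140×3/14 = 30.
cat         O        E   (O−E)²/E
type 1     52       50     0.0800
type 2     45       40     0.6250
type 3     17       20     0.4500
type 4     26       30     0.5333
The largest term is for type 2: 0.625.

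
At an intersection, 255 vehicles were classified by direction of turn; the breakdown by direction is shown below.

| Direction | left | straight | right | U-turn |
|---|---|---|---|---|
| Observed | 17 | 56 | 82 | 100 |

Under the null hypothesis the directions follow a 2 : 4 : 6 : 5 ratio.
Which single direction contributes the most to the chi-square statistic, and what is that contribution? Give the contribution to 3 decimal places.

U-turn, 8.333

Ratio total = 17. Expected counts: 255×2/17 = 30, 255×4/17 = 60, 255×6/17 = 90, 255×5/17 = 75.
cat           O        E   (O−E)²/E
left         17       30     5.6333
straight     56       60     0.2667
right        82       90     0.7111
U-turn      100       75     8.3333
The largest term is for U-turn: 8.333.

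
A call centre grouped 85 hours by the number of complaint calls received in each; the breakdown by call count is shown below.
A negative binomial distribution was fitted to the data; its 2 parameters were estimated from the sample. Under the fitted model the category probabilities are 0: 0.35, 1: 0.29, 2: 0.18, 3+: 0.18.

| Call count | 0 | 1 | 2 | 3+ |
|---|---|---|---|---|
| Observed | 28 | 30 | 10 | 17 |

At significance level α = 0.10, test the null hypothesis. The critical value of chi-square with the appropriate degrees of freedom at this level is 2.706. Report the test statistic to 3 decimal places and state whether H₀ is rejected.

3.289; reject

Expected counts E_i = n·p_i: 85×0.35 = 29.75, 85×0.29 = 24.65, 85×0.18 = 15.3, 85×0.18 = 15.3.
χ² = (28−29.75)²/29.75 + (30−24.65)²/24.65 + (10−15.3)²/15.3 + (17−15.3)²/15.3
   = 0.1029 + 1.1612 + 1.8359 + 0.1889
Sum = 3.289
df = 1. Since 3.289 > 2.706, we reject H₀.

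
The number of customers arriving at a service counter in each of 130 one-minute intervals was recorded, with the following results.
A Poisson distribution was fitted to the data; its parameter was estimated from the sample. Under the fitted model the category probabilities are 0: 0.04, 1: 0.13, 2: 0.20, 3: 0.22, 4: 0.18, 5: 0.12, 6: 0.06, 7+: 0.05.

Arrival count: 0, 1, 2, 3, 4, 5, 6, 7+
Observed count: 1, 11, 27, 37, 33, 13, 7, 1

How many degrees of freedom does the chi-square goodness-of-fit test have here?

There are k = 8 categories and 1 parameter estimated from the data, so df = 8 − 1 − 1 = 6.

6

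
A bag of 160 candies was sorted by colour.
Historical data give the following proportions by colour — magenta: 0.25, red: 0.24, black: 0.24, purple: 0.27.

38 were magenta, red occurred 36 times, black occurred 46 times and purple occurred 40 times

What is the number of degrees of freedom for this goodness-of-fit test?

There are k = 4 categories and no parameters were estimated from the data, so df = 4 − 1 = 3.

3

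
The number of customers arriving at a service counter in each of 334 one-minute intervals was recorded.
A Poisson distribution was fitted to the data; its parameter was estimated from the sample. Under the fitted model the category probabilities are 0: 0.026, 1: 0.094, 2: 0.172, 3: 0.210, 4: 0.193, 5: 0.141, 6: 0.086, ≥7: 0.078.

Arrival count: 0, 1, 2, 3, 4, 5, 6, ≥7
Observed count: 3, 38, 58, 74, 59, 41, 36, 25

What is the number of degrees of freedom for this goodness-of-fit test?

There are k = 8 categories and 1 parameter estimated from the data, so df = 8 − 1 − 1 = 6.

6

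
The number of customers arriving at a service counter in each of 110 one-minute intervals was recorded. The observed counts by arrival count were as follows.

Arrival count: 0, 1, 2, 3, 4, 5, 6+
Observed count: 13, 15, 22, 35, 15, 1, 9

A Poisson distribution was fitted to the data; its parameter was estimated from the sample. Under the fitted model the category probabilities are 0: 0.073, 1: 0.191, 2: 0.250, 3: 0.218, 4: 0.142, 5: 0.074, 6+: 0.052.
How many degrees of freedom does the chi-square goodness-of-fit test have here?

5

There are k = 7 categories and 1 parameter estimated from the data, so df = 7 − 1 − 1 = 5.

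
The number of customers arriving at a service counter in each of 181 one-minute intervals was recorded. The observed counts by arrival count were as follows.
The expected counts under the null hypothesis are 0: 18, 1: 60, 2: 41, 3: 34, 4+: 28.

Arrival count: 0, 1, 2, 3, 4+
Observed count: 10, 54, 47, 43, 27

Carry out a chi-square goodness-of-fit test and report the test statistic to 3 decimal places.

0: (10 − 18)²/18 = 64/18 = 3.5556
1: (54 − 60)²/60 = 36/60 = 0.6000
2: (47 − 41)²/41 = 36/41 = 0.8780
3: (43 − 34)²/34 = 81/34 = 2.3824
4+: (27 − 28)²/28 = 1/28 = 0.0357
Sum = 7.452

7.452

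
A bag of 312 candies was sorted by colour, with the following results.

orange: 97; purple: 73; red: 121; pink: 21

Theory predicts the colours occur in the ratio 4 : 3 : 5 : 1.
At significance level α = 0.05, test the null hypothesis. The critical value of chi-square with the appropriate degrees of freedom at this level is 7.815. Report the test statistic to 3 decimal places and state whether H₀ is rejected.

0.408; do not reject

Ratio total = 13. Expected counts: 312×4/13 = 96, 312×3/13 = 72, 312×5/13 = 120, 312×1/13 = 24.
cat         O        E   (O−E)²/E
orange     97       96     0.0104
purple     73       72     0.0139
red       121      120     0.0083
pink       21       24     0.3750
Sum = 0.408
df = 3. Since 0.408 < 7.815, we do not reject H₀.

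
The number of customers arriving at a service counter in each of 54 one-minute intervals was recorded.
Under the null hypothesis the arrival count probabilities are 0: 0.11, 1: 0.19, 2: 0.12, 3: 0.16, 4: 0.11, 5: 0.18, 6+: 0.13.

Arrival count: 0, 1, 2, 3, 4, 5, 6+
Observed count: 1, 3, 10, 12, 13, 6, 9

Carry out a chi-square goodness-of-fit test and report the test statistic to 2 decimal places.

Expected counts E_i = n·p_i: 54×0.11 = 5.94, 54×0.19 = 10.26, 54×0.12 = 6.48, 54×0.16 = 8.64, 54×0.11 = 5.94, 54×0.18 = 9.72, 54×0.13 = 7.02.
χ² = (1−5.94)²/5.94 + (3−10.26)²/10.26 + (10−6.48)²/6.48 + (12−8.64)²/8.64 + (13−5.94)²/5.94 + (6−9.72)²/9.72 + (9−7.02)²/7.02
   = 4.108 + 5.137 + 1.912 + 1.307 + 8.391 + 1.424 + 0.558
Sum = 22.84

22.84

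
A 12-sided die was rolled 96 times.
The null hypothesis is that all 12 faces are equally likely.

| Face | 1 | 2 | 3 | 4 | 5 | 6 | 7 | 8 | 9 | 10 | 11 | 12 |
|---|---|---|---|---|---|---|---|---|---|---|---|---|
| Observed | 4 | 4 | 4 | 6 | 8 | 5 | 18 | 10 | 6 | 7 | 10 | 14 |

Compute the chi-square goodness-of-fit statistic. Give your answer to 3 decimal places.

Under H₀ each category has probability 1/12, so each expected count is 96/12 = 8.
1: (4 − 8)²/8 = 16/8 = 2.0000
2: (4 − 8)²/8 = 16/8 = 2.0000
3: (4 − 8)²/8 = 16/8 = 2.0000
4: (6 − 8)²/8 = 4/8 = 0.5000
5: (8 − 8)²/8 = 0/8 = 0.0000
6: (5 − 8)²/8 = 9/8 = 1.1250
7: (18 − 8)²/8 = 100/8 = 12.5000
8: (10 − 8)²/8 = 4/8 = 0.5000
9: (6 − 8)²/8 = 4/8 = 0.5000
10: (7 − 8)²/8 = 1/8 = 0.1250
11: (10 − 8)²/8 = 4/8 = 0.5000
12: (14 − 8)²/8 = 36/8 = 4.5000
Sum = 26.250

26.250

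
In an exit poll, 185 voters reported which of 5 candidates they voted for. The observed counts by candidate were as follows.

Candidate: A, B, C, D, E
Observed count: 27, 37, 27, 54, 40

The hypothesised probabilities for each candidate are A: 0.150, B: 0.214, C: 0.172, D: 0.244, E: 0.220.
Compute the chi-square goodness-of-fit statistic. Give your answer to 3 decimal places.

2.671

Expected counts E_i = n·p_i: 185×0.150 = 27.75, 185×0.214 = 39.59, 185×0.172 = 31.82, 185×0.244 = 45.14, 185×0.220 = 40.7.
cat         O        E   (O−E)²/E
A          27    27.75     0.0203
B          37    39.59     0.1694
C          27    31.82     0.7301
D          54    45.14     1.7390
E          40     40.7     0.0120
Sum = 2.671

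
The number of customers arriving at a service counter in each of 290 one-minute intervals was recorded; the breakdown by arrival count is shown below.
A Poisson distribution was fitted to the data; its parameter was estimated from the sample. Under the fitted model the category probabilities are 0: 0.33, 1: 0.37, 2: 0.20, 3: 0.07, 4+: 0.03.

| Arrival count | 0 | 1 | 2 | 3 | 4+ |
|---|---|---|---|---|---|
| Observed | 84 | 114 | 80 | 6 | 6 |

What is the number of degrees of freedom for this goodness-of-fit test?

3

There are k = 5 categories and 1 parameter estimated from the data, so df = 5 − 1 − 1 = 3.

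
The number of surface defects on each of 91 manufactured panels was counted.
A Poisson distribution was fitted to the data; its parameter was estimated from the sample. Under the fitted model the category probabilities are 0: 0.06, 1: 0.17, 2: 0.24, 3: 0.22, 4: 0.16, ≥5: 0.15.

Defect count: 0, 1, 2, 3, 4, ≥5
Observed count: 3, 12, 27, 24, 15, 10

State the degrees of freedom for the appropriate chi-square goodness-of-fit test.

4

There are k = 6 categories and 1 parameter estimated from the data, so df = 6 − 1 − 1 = 4.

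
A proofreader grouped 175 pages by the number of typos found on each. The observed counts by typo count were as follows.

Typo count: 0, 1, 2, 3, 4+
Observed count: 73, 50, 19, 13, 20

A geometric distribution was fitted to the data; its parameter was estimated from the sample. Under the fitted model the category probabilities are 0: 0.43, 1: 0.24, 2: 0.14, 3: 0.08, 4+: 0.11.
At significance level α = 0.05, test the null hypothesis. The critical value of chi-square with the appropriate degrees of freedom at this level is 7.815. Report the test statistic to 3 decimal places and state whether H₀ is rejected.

Expected counts E_i = n·p_i: 175×0.43 = 75.25, 175×0.24 = 42, 175×0.14 = 24.5, 175×0.08 = 14, 175×0.11 = 19.25.
0: (73 − 75.25)²/75.25 = 5.0625/75.25 = 0.0673
1: (50 − 42)²/42 = 64/42 = 1.5238
2: (19 − 24.5)²/24.5 = 30.25/24.5 = 1.2347
3: (13 − 14)²/14 = 1/14 = 0.0714
4+: (20 − 19.25)²/19.25 = 0.5625/19.25 = 0.0292
Sum = 2.926
df = 3. Since 2.926 < 7.815, we do not reject H₀.

2.926; do not reject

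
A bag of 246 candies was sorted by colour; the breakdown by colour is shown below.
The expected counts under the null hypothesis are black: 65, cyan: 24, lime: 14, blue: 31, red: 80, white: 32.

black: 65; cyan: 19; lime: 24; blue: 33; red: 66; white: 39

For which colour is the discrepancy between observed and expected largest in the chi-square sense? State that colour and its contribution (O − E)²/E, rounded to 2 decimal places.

lime, 7.14

χ² = (65−65)²/65 + (19−24)²/24 + (24−14)²/14 + (33−31)²/31 + (66−80)²/80 + (39−32)²/32
   = 0.000 + 1.042 + 7.143 + 0.129 + 2.450 + 1.531
The largest term is for lime: 7.14.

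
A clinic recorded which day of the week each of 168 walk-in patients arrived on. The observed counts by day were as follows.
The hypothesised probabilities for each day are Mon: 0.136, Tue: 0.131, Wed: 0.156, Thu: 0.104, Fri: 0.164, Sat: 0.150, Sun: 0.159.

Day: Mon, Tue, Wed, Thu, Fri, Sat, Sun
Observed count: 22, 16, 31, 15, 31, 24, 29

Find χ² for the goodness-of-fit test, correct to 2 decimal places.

3.58

Expected counts E_i = n·p_i: 168×0.136 = 22.848, 168×0.131 = 22.008, 168×0.156 = 26.208, 168×0.104 = 17.472, 168×0.164 = 27.552, 168×0.150 = 25.2, 168×0.159 = 26.712.
Mon: (22 − 22.848)²/22.848 = 0.719104/22.848 = 0.031
Tue: (16 − 22.008)²/22.008 = 36.096064/22.008 = 1.640
Wed: (31 − 26.208)²/26.208 = 22.963264/26.208 = 0.876
Thu: (15 − 17.472)²/17.472 = 6.110784/17.472 = 0.350
Fri: (31 − 27.552)²/27.552 = 11.888704/27.552 = 0.432
Sat: (24 − 25.2)²/25.2 = 1.44/25.2 = 0.057
Sun: (29 − 26.712)²/26.712 = 5.234944/26.712 = 0.196
Sum = 3.58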